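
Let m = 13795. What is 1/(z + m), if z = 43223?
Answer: 1/57018 ≈ 1.7538e-5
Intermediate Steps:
1/(z + m) = 1/(43223 + 13795) = 1/57018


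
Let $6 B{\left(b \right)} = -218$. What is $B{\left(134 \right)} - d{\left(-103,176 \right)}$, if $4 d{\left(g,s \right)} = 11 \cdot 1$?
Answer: $- \frac{469}{12} \approx -39.083$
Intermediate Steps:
$d{\left(g,s \right)} = \frac{11}{4}$ ($d{\left(g,s \right)} = \frac{11 \cdot 1}{4} = \frac{1}{4} \cdot 11 = \frac{11}{4}$)
$B{\left(b \right)} = - \frac{109}{3}$ ($B{\left(b \right)} = \frac{1}{6} \left(-218\right) = - \frac{109}{3}$)
$B{\left(134 \right)} - d{\left(-103,176 \right)} = - \frac{109}{3} - \frac{11}{4} = - \frac{469}{12}$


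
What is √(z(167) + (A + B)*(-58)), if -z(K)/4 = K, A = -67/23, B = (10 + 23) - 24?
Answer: 2*I*√135033/23 ≈ 31.954*I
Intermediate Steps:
B = 9 (B = 33 - 24 = 9)
A = -67/23 (A = -67*1/23 = -67/23 ≈ -2.9130)
z(K) = -4*K
√(z(167) + (A + B)*(-58)) = √(-4*167 + (-67/23 + 9)*(-58)) = √(-668 + (140/23)*(-58)) = √(-668 - 8120/23) = √(-23484/23) = 2*I*√135033/23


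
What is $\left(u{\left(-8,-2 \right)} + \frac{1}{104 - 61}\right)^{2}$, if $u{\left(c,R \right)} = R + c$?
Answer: $\frac{184041}{1849} \approx 99.535$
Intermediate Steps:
$\left(u{\left(-8,-2 \right)} + \frac{1}{104 - 61}\right)^{2} = \left(\left(-2 - 8\right) + \frac{1}{104 - 61}\right)^{2} = \left(-10 + \frac{1}{43}\right)^{2} = \left(- \frac{429}{43}\right)^{2} = \frac{184041}{1849}$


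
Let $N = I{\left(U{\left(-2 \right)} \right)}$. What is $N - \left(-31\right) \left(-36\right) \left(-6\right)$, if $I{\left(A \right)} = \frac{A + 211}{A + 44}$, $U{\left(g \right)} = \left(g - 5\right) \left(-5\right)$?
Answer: $\frac{529230}{79} \approx 6699.1$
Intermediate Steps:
$U{\left(g \right)} = 25 - 5 g$ ($U{\left(g \right)} = \left(-5 + g\right) \left(-5\right) = 25 - 5 g$)
$I{\left(A \right)} = \frac{211 + A}{44 + A}$
$N = \frac{246}{79}$ ($N = \frac{211 + \left(25 - -10\right)}{44 + \left(25 - -10\right)} = \frac{211 + \left(25 + 10\right)}{44 + \left(25 + 10\right)} = \frac{211 + 35}{44 + 35} = \frac{1}{79} \cdot 246 = \frac{246}{79} \approx 3.1139$)
$N - \left(-31\right) \left(-36\right) \left(-6\right) = \frac{246}{79} - \left(-31\right) \left(-36\right) \left(-6\right) = \frac{246}{79} - 1116 \left(-6\right) = \frac{246}{79} - -6696 = \frac{246}{79} + 6696 = \frac{529230}{79}$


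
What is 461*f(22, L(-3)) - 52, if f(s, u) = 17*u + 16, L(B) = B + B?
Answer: -39698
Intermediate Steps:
L(B) = 2*B
f(s, u) = 16 + 17*u
461*f(22, L(-3)) - 52 = 461*(16 + 17*(2*(-3))) - 52 = 461*(16 + 17*(-6)) - 52 = 461*(16 - 102) - 52 = 461*(-86) - 52 = -39646 - 52 = -39698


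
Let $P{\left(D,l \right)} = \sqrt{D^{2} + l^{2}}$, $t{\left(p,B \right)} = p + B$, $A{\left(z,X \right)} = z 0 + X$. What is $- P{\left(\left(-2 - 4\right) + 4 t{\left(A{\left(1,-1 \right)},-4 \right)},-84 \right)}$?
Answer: $- 2 \sqrt{1933} \approx -87.932$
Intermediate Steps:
$A{\left(z,X \right)} = X$ ($A{\left(z,X \right)} = 0 + X = X$)
$t{\left(p,B \right)} = B + p$
$- P{\left(\left(-2 - 4\right) + 4 t{\left(A{\left(1,-1 \right)},-4 \right)},-84 \right)} = - \sqrt{\left(\left(-2 - 4\right) + 4 \left(-4 - 1\right)\right)^{2} + \left(-84\right)^{2}} = - \sqrt{\left(-6 + 4 \left(-5\right)\right)^{2} + 7056} = - \sqrt{\left(-6 - 20\right)^{2} + 7056} = - \sqrt{\left(-26\right)^{2} + 7056} = - \sqrt{676 + 7056} = - \sqrt{7732} = - 2 \sqrt{1933}$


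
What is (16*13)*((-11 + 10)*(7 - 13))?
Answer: 1248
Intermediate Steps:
(16*13)*((-11 + 10)*(7 - 13)) = 208*(-1*(-6)) = 208*6 = 1248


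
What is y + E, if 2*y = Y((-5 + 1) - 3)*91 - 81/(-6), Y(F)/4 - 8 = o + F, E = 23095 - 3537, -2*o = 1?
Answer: 78623/4 ≈ 19656.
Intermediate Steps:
o = -½ (o = -½*1 = -½ ≈ -0.50000)
E = 19558
Y(F) = 30 + 4*F (Y(F) = 32 + 4*(-½ + F) = 32 + (-2 + 4*F) = 30 + 4*F)
y = 391/4 (y = ((30 + 4*((-5 + 1) - 3))*91 - 81/(-6))/2 = ((30 + 4*(-4 - 3))*91 - 81*(-⅙))/2 = ((30 + 4*(-7))*91 + 27/2)/2 = ((30 - 28)*91 + 27/2)/2 = (2*91 + 27/2)/2 = (182 + 27/2)/2 = (½)*(391/2) = 391/4 ≈ 97.750)
y + E = 391/4 + 19558 = 78623/4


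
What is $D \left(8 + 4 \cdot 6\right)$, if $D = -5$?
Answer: $-160$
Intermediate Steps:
$D \left(8 + 4 \cdot 6\right) = - 5 \left(8 + 4 \cdot 6\right) = - 5 \left(8 + 24\right) = \left(-5\right) 32 = -160$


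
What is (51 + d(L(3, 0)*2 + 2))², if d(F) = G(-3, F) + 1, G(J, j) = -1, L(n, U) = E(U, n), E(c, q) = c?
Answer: 2601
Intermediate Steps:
L(n, U) = U
d(F) = 0 (d(F) = -1 + 1 = 0)
(51 + d(L(3, 0)*2 + 2))² = (51 + 0)² = 51² = 2601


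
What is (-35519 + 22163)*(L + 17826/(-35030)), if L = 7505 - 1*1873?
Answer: -1317376632852/17515 ≈ -7.5214e+7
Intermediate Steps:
L = 5632 (L = 7505 - 1873 = 5632)
(-35519 + 22163)*(L + 17826/(-35030)) = (-35519 + 22163)*(5632 + 17826/(-35030)) = -13356*(5632 + 17826*(-1/35030)) = -13356*(5632 - 8913/17515) = -13356*98635567/17515 = -1317376632852/17515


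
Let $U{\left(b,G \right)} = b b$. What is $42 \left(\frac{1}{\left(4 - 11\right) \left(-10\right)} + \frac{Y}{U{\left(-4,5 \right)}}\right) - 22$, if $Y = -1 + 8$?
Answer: $- \frac{121}{40} \approx -3.025$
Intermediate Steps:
$Y = 7$
$U{\left(b,G \right)} = b^{2}$
$42 \left(\frac{1}{\left(4 - 11\right) \left(-10\right)} + \frac{Y}{U{\left(-4,5 \right)}}\right) - 22 = 42 \left(\frac{1}{\left(4 - 11\right) \left(-10\right)} + \frac{7}{\left(-4\right)^{2}}\right) - 22 = 42 \left(\frac{1}{-7} \left(- \frac{1}{10}\right) + \frac{7}{16}\right) - 22 = 42 \left(\left(- \frac{1}{7}\right) \left(- \frac{1}{10}\right) + 7 \cdot \frac{1}{16}\right) - 22 = 42 \left(\frac{1}{70} + \frac{7}{16}\right) - 22 = 42 \cdot \frac{253}{560} - 22 = \frac{759}{40} - 22 = - \frac{121}{40}$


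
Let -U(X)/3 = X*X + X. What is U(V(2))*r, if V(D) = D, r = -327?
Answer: 5886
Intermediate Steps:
U(X) = -3*X - 3*X² (U(X) = -3*(X*X + X) = -3*(X² + X) = -3*(X + X²) = -3*X - 3*X²)
U(V(2))*r = -3*2*(1 + 2)*(-327) = -3*2*3*(-327) = -18*(-327) = 5886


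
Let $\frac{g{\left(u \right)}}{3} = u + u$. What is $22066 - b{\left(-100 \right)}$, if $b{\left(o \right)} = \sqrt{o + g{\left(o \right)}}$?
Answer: $22066 - 10 i \sqrt{7} \approx 22066.0 - 26.458 i$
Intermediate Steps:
$g{\left(u \right)} = 6 u$ ($g{\left(u \right)} = 3 \left(u + u\right) = 3 \cdot 2 u = 6 u$)
$b{\left(o \right)} = \sqrt{7} \sqrt{o}$ ($b{\left(o \right)} = \sqrt{o + 6 o} = \sqrt{7 o} = \sqrt{7} \sqrt{o}$)
$22066 - b{\left(-100 \right)} = 22066 - \sqrt{7} \sqrt{-100} = 22066 - \sqrt{7} \cdot 10 i = 22066 - 10 i \sqrt{7}$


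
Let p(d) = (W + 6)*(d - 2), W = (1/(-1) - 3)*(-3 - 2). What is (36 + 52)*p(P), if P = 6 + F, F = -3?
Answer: 2288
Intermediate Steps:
W = 20 (W = (-1 - 3)*(-5) = -4*(-5) = 20)
P = 3 (P = 6 - 3 = 3)
p(d) = -52 + 26*d (p(d) = (20 + 6)*(d - 2) = 26*(-2 + d) = -52 + 26*d)
(36 + 52)*p(P) = (36 + 52)*(-52 + 26*3) = 88*(-52 + 78) = 88*26 = 2288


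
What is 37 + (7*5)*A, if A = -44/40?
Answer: -3/2 ≈ -1.5000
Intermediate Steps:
A = -11/10 (A = -44*1/40 = -11/10 ≈ -1.1000)
37 + (7*5)*A = 37 + (7*5)*(-11/10) = 37 + 35*(-11/10) = 37 - 77/2 = -3/2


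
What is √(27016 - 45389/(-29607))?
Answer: √23682879146307/29607 ≈ 164.37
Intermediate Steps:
√(27016 - 45389/(-29607)) = √(27016 - 45389*(-1/29607)) = √(27016 + 45389/29607) = √(799908101/29607) = √23682879146307/29607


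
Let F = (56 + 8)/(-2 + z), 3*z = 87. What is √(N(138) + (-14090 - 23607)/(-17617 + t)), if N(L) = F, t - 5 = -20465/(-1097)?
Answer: √136165090106583363/173699091 ≈ 2.1244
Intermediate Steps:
z = 29 (z = (⅓)*87 = 29)
F = 64/27 (F = (56 + 8)/(-2 + 29) = 64/27 ≈ 2.3704)
t = 25950/1097 (t = 5 - 20465/(-1097) = 5 - 20465*(-1/1097) = 5 + 20465/1097 = 25950/1097 ≈ 23.655)
N(L) = 64/27
√(N(138) + (-14090 - 23607)/(-17617 + t)) = √(64/27 + (-14090 - 23607)/(-17617 + 25950/1097)) = √(64/27 - 37697/(-19299899/1097)) = √(64/27 - 37697*(-1097/19299899)) = √(64/27 + 41353609/19299899) = √(2351740979/521097273) = √136165090106583363/173699091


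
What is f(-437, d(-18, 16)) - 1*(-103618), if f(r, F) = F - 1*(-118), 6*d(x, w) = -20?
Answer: 311198/3 ≈ 1.0373e+5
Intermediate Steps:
d(x, w) = -10/3 (d(x, w) = (⅙)*(-20) = -10/3)
f(r, F) = 118 + F (f(r, F) = F + 118 = 118 + F)
f(-437, d(-18, 16)) - 1*(-103618) = (118 - 10/3) - 1*(-103618) = 344/3 + 103618 = 311198/3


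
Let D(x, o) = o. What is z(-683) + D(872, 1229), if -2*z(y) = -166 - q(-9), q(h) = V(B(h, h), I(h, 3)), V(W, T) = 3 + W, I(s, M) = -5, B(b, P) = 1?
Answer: 1314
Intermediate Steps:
q(h) = 4 (q(h) = 3 + 1 = 4)
z(y) = 85 (z(y) = -(-166 - 1*4)/2 = -(-166 - 4)/2 = -½*(-170) = 85)
z(-683) + D(872, 1229) = 85 + 1229 = 1314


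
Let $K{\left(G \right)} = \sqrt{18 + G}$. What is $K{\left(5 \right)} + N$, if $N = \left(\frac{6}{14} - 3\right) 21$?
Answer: $-54 + \sqrt{23} \approx -49.204$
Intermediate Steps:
$N = -54$ ($N = \left(6 \cdot \frac{1}{14} - 3\right) 21 = \left(\frac{3}{7} - 3\right) 21 = \left(- \frac{18}{7}\right) 21 = -54$)
$K{\left(5 \right)} + N = \sqrt{18 + 5} - 54 = \sqrt{23} - 54 = -54 + \sqrt{23}$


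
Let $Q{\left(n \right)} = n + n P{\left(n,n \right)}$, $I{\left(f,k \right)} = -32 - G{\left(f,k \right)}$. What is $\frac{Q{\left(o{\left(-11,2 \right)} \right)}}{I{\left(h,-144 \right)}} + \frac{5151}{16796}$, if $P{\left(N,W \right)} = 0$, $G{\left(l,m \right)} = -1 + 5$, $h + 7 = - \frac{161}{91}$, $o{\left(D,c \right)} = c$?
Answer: $\frac{2233}{8892} \approx 0.25112$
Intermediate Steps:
$h = - \frac{114}{13}$ ($h = -7 - \frac{161}{91} = -7 - \frac{23}{13} = - \frac{114}{13} \approx -8.7692$)
$G{\left(l,m \right)} = 4$
$I{\left(f,k \right)} = -36$ ($I{\left(f,k \right)} = -32 - 4 = -36$)
$Q{\left(n \right)} = n$ ($Q{\left(n \right)} = n + n 0 = n + 0 = n$)
$\frac{Q{\left(o{\left(-11,2 \right)} \right)}}{I{\left(h,-144 \right)}} + \frac{5151}{16796} = \frac{2}{-36} + \frac{5151}{16796} = 2 \left(- \frac{1}{36}\right) + 5151 \cdot \frac{1}{16796} = - \frac{1}{18} + \frac{303}{988} = \frac{2233}{8892}$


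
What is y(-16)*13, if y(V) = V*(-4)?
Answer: 832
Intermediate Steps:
y(V) = -4*V
y(-16)*13 = -4*(-16)*13 = 64*13 = 832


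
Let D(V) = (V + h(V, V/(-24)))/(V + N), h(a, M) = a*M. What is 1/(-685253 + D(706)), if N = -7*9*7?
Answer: -1590/1089672643 ≈ -1.4592e-6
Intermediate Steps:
N = -441 (N = -63*7 = -441)
h(a, M) = M*a
D(V) = (V - V²/24)/(-441 + V) (D(V) = (V + (V/(-24))*V)/(V - 441) = (V + (V*(-1/24))*V)/(-441 + V) = (V + (-V/24)*V)/(-441 + V) = (V - V²/24)/(-441 + V))
1/(-685253 + D(706)) = 1/(-685253 + (1/24)*706*(24 - 1*706)/(-441 + 706)) = 1/(-685253 + (1/24)*706*(24 - 706)/265) = 1/(-685253 + (1/24)*706*(1/265)*(-682)) = 1/(-685253 - 120373/1590) = 1/(-1089672643/1590) = -1590/1089672643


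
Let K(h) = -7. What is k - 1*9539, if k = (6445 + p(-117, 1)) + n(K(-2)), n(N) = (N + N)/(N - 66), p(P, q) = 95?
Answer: -218913/73 ≈ -2998.8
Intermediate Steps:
n(N) = 2*N/(-66 + N) (n(N) = (2*N)/(-66 + N) = 2*N/(-66 + N))
k = 477434/73 (k = (6445 + 95) + 2*(-7)/(-66 - 7) = 6540 + 2*(-7)/(-73) = 6540 + 2*(-7)*(-1/73) = 6540 + 14/73 = 477434/73 ≈ 6540.2)
k - 1*9539 = 477434/73 - 1*9539 = 477434/73 - 9539 = -218913/73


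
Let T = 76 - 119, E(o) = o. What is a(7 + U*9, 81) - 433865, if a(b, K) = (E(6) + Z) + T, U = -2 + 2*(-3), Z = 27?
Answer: -433875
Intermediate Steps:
T = -43
U = -8 (U = -2 - 6 = -8)
a(b, K) = -10 (a(b, K) = (6 + 27) - 43 = 33 - 43 = -10)
a(7 + U*9, 81) - 433865 = -10 - 433865 = -433875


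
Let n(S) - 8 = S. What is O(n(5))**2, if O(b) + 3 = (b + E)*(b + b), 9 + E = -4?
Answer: 9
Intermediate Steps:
E = -13 (E = -9 - 4 = -13)
n(S) = 8 + S
O(b) = -3 + 2*b*(-13 + b) (O(b) = -3 + (b - 13)*(b + b) = -3 + (-13 + b)*(2*b) = -3 + 2*b*(-13 + b))
O(n(5))**2 = (-3 - 26*(8 + 5) + 2*(8 + 5)**2)**2 = (-3 - 26*13 + 2*13**2)**2 = (-3 - 338 + 2*169)**2 = (-3 - 338 + 338)**2 = (-3)**2 = 9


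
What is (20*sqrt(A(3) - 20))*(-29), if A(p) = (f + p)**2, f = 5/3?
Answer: -2320/3 ≈ -773.33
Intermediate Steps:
f = 5/3 (f = 5*(1/3) = 5/3 ≈ 1.6667)
A(p) = (5/3 + p)**2
(20*sqrt(A(3) - 20))*(-29) = (20*sqrt((5 + 3*3)**2/9 - 20))*(-29) = (20*sqrt((5 + 9)**2/9 - 20))*(-29) = (20*sqrt((1/9)*14**2 - 20))*(-29) = (20*sqrt((1/9)*196 - 20))*(-29) = (20*sqrt(196/9 - 20))*(-29) = (20*sqrt(16/9))*(-29) = (20*(4/3))*(-29) = (80/3)*(-29) = -2320/3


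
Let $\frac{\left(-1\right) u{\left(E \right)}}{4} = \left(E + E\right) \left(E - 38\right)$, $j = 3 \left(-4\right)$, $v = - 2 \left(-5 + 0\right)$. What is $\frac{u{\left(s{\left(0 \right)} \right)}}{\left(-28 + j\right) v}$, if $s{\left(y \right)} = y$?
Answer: $0$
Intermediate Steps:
$v = 10$ ($v = \left(-2\right) \left(-5\right) = 10$)
$j = -12$
$u{\left(E \right)} = - 8 E \left(-38 + E\right)$ ($u{\left(E \right)} = - 4 \left(E + E\right) \left(E - 38\right) = - 4 \cdot 2 E \left(-38 + E\right) = - 8 E \left(-38 + E\right)$)
$\frac{u{\left(s{\left(0 \right)} \right)}}{\left(-28 + j\right) v} = \frac{8 \cdot 0 \left(38 - 0\right)}{\left(-28 - 12\right) 10} = \frac{8 \cdot 0 \left(38 + 0\right)}{\left(-40\right) 10} = \frac{8 \cdot 0 \cdot 38}{-400} = 0 \left(- \frac{1}{400}\right) = 0$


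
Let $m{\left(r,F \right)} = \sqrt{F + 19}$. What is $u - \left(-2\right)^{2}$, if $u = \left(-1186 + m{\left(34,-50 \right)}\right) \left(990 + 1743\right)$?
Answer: $-3241342 + 2733 i \sqrt{31} \approx -3.2413 \cdot 10^{6} + 15217.0 i$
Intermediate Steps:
$m{\left(r,F \right)} = \sqrt{19 + F}$
$u = -3241338 + 2733 i \sqrt{31}$ ($u = \left(-1186 + \sqrt{19 - 50}\right) \left(990 + 1743\right) = \left(-1186 + \sqrt{-31}\right) 2733 = \left(-1186 + i \sqrt{31}\right) 2733 = -3241338 + 2733 i \sqrt{31} \approx -3.2413 \cdot 10^{6} + 15217.0 i$)
$u - \left(-2\right)^{2} = \left(-3241338 + 2733 i \sqrt{31}\right) - \left(-2\right)^{2} = \left(-3241338 + 2733 i \sqrt{31}\right) - 4 = -3241342 + 2733 i \sqrt{31}$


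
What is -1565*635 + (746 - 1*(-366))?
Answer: -992663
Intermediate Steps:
-1565*635 + (746 - 1*(-366)) = -993775 + (746 + 366) = -993775 + 1112 = -992663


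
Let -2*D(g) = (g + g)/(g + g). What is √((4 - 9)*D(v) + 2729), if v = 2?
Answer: 3*√1214/2 ≈ 52.264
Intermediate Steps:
D(g) = -½ (D(g) = -(g + g)/(2*(g + g)) = -2*g/(2*(2*g)) = -2*g*1/(2*g)/2 = -½*1 = -½)
√((4 - 9)*D(v) + 2729) = √((4 - 9)*(-½) + 2729) = √(-5*(-½) + 2729) = √(5/2 + 2729) = √(5463/2) = 3*√1214/2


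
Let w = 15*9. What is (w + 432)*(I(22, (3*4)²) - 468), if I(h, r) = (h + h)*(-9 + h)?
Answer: 58968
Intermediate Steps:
I(h, r) = 2*h*(-9 + h) (I(h, r) = (2*h)*(-9 + h) = 2*h*(-9 + h))
w = 135
(w + 432)*(I(22, (3*4)²) - 468) = (135 + 432)*(2*22*(-9 + 22) - 468) = 567*(2*22*13 - 468) = 567*(572 - 468) = 567*104 = 58968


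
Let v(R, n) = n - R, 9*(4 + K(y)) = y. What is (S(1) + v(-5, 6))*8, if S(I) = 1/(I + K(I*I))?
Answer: 1108/13 ≈ 85.231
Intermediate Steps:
K(y) = -4 + y/9
S(I) = 1/(-4 + I + I²/9) (S(I) = 1/(I + (-4 + (I*I)/9)) = 1/(I + (-4 + I²/9)) = 1/(-4 + I + I²/9))
(S(1) + v(-5, 6))*8 = (9/(-36 + 1² + 9*1) + (6 - 1*(-5)))*8 = (9/(-36 + 1 + 9) + (6 + 5))*8 = (9/(-26) + 11)*8 = (9*(-1/26) + 11)*8 = (-9/26 + 11)*8 = (277/26)*8 = 1108/13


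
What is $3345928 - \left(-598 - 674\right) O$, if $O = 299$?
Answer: $3726256$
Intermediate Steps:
$3345928 - \left(-598 - 674\right) O = 3345928 - \left(-598 - 674\right) 299 = 3345928 - \left(-1272\right) 299 = 3345928 - -380328 = 3345928 + 380328 = 3726256$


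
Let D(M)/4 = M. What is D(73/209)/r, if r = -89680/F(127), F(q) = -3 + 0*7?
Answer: 219/4685780 ≈ 4.6737e-5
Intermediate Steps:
D(M) = 4*M
F(q) = -3 (F(q) = -3 + 0 = -3)
r = 89680/3 (r = -89680/(-3) = -89680*(-⅓) = 89680/3 ≈ 29893.)
D(73/209)/r = (4*(73/209))/(89680/3) = (4*(73*(1/209)))*(3/89680) = (4*(73/209))*(3/89680) = (292/209)*(3/89680) = 219/4685780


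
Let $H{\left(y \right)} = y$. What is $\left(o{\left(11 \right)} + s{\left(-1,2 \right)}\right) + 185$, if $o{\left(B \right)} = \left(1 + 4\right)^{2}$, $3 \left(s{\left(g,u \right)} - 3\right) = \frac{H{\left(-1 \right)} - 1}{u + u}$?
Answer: $\frac{1277}{6} \approx 212.83$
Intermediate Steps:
$s{\left(g,u \right)} = 3 - \frac{1}{3 u}$ ($s{\left(g,u \right)} = 3 + \frac{\left(-1 - 1\right) \frac{1}{u + u}}{3} = 3 + \frac{\left(-2\right) \frac{1}{2 u}}{3} = 3 + \frac{\left(-1\right) \frac{1}{u}}{3} = 3 - \frac{1}{3 u}$)
$o{\left(B \right)} = 25$ ($o{\left(B \right)} = 5^{2} = 25$)
$\left(o{\left(11 \right)} + s{\left(-1,2 \right)}\right) + 185 = \left(25 + \left(3 - \frac{1}{3 \cdot 2}\right)\right) + 185 = \left(25 + \left(3 - \frac{1}{6}\right)\right) + 185 = \left(25 + \frac{17}{6}\right) + 185 = \frac{167}{6} + 185 = \frac{1277}{6}$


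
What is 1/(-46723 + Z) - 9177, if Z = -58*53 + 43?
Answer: -456592459/49754 ≈ -9177.0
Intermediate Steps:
Z = -3031 (Z = -3074 + 43 = -3031)
1/(-46723 + Z) - 9177 = 1/(-46723 - 3031) - 9177 = 1/(-49754) - 9177 = -1/49754 - 9177 = -456592459/49754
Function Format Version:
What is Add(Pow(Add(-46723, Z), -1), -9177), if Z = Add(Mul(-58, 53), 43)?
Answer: Rational(-456592459, 49754) ≈ -9177.0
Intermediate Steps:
Z = -3031 (Z = Add(-3074, 43) = -3031)
Add(Pow(Add(-46723, Z), -1), -9177) = Add(Pow(Add(-46723, -3031), -1), -9177) = Add(Pow(-49754, -1), -9177) = Add(Rational(-1, 49754), -9177) = Rational(-456592459, 49754)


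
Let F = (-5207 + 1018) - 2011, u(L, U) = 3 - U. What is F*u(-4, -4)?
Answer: -43400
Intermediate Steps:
F = -6200 (F = -4189 - 2011 = -6200)
F*u(-4, -4) = -6200*(3 - 1*(-4)) = -6200*(3 + 4) = -6200*7 = -43400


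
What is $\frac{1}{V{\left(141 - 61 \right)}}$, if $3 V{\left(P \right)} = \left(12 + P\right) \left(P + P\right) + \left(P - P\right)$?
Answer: $\frac{3}{14720} \approx 0.0002038$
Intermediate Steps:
$V{\left(P \right)} = \frac{2 P \left(12 + P\right)}{3}$ ($V{\left(P \right)} = \frac{\left(12 + P\right) \left(P + P\right) + \left(P - P\right)}{3} = \frac{\left(12 + P\right) 2 P + 0}{3} = \frac{2 P \left(12 + P\right) + 0}{3} = \frac{2 P \left(12 + P\right)}{3}$)
$\frac{1}{V{\left(141 - 61 \right)}} = \frac{1}{\frac{2}{3} \left(141 - 61\right) \left(12 + \left(141 - 61\right)\right)} = \frac{1}{\frac{2}{3} \cdot 80 \left(12 + 80\right)} = \frac{1}{\frac{2}{3} \cdot 80 \cdot 92} = \frac{1}{\frac{14720}{3}} = \frac{3}{14720}$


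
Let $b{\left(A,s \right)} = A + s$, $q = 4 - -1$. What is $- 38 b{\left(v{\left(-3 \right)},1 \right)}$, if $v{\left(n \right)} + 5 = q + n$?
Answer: $76$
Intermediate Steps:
$q = 5$ ($q = 4 + 1 = 5$)
$v{\left(n \right)} = n$ ($v{\left(n \right)} = -5 + \left(5 + n\right) = n$)
$- 38 b{\left(v{\left(-3 \right)},1 \right)} = - 38 \left(-3 + 1\right) = \left(-38\right) \left(-2\right) = 76$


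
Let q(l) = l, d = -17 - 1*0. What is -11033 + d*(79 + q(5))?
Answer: -12461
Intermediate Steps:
d = -17 (d = -17 + 0 = -17)
-11033 + d*(79 + q(5)) = -11033 - 17*(79 + 5) = -11033 - 17*84 = -11033 - 1428 = -12461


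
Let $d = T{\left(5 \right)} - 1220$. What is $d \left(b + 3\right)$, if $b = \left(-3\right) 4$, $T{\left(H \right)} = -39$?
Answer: $11331$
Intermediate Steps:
$b = -12$
$d = -1259$ ($d = -39 - 1220 = -1259$)
$d \left(b + 3\right) = - 1259 \left(-12 + 3\right) = \left(-1259\right) \left(-9\right) = 11331$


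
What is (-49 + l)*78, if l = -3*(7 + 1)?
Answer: -5694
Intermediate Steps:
l = -24 (l = -3*8 = -24)
(-49 + l)*78 = (-49 - 24)*78 = -73*78 = -5694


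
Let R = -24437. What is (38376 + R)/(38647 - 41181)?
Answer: -13939/2534 ≈ -5.5008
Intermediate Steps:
(38376 + R)/(38647 - 41181) = (38376 - 24437)/(38647 - 41181) = 13939/(-2534) = 13939*(-1/2534) = -13939/2534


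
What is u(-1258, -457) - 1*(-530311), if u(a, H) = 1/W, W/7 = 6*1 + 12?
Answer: 66819187/126 ≈ 5.3031e+5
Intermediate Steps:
W = 126 (W = 7*(6*1 + 12) = 7*(6 + 12) = 7*18 = 126)
u(a, H) = 1/126
u(-1258, -457) - 1*(-530311) = 1/126 - 1*(-530311) = 1/126 + 530311 = 66819187/126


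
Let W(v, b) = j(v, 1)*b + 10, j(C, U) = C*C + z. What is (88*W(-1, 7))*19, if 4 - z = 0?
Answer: 75240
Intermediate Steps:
z = 4 (z = 4 - 1*0 = 4 + 0 = 4)
j(C, U) = 4 + C**2 (j(C, U) = C*C + 4 = C**2 + 4 = 4 + C**2)
W(v, b) = 10 + b*(4 + v**2) (W(v, b) = (4 + v**2)*b + 10 = b*(4 + v**2) + 10 = 10 + b*(4 + v**2))
(88*W(-1, 7))*19 = (88*(10 + 7*(4 + (-1)**2)))*19 = (88*(10 + 7*(4 + 1)))*19 = (88*(10 + 7*5))*19 = (88*(10 + 35))*19 = (88*45)*19 = 3960*19 = 75240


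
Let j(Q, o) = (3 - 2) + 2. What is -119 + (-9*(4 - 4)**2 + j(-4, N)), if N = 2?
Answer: -116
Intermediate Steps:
j(Q, o) = 3 (j(Q, o) = 1 + 2 = 3)
-119 + (-9*(4 - 4)**2 + j(-4, N)) = -119 + (-9*(4 - 4)**2 + 3) = -119 + (-9*0**2 + 3) = -119 + (-9*0 + 3) = -119 + (0 + 3) = -119 + 3 = -116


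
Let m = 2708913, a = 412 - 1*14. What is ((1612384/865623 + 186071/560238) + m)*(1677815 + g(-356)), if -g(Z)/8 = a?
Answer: 104760265685963542065457/23093090394 ≈ 4.5364e+12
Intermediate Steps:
a = 398 (a = 412 - 14 = 398)
g(Z) = -3184 (g(Z) = -8*398 = -3184)
((1612384/865623 + 186071/560238) + m)*(1677815 + g(-356)) = ((1612384/865623 + 186071/560238) + 2708913)*(1677815 - 3184) = ((1612384*(1/865623) + 186071*(1/560238)) + 2708913)*1674631 = ((1612384/865623 + 186071/560238) + 2708913)*1674631 = (354795374875/161651632758 + 2708913)*1674631 = (437900564244746929/161651632758)*1674631 = 104760265685963542065457/23093090394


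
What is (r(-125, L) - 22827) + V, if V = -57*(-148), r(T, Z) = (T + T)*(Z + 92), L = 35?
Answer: -46141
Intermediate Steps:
r(T, Z) = 2*T*(92 + Z) (r(T, Z) = (2*T)*(92 + Z) = 2*T*(92 + Z))
V = 8436
(r(-125, L) - 22827) + V = (2*(-125)*(92 + 35) - 22827) + 8436 = (2*(-125)*127 - 22827) + 8436 = (-31750 - 22827) + 8436 = -54577 + 8436 = -46141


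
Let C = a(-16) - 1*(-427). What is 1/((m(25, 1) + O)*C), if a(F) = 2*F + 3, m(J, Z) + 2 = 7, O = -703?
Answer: -1/277804 ≈ -3.5997e-6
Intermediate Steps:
m(J, Z) = 5 (m(J, Z) = -2 + 7 = 5)
a(F) = 3 + 2*F
C = 398 (C = (3 + 2*(-16)) - 1*(-427) = (3 - 32) + 427 = -29 + 427 = 398)
1/((m(25, 1) + O)*C) = 1/((5 - 703)*398) = (1/398)/(-698) = -1/698*1/398 = -1/277804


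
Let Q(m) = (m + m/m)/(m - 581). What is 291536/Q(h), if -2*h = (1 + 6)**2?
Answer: 353050096/47 ≈ 7.5117e+6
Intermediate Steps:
h = -49/2 (h = -(1 + 6)**2/2 = -1/2*7**2 = -1/2*49 = -49/2 ≈ -24.500)
Q(m) = (1 + m)/(-581 + m) (Q(m) = (m + 1)/(-581 + m) = (1 + m)/(-581 + m))
291536/Q(h) = 291536/(((1 - 49/2)/(-581 - 49/2))) = 291536/((-47/2/(-1211/2))) = 291536/((-2/1211*(-47/2))) = 291536/(47/1211) = 291536*(1211/47) = 353050096/47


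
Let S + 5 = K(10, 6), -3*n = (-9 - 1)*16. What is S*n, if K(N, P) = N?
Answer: 800/3 ≈ 266.67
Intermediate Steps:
n = 160/3 (n = -(-9 - 1)*16/3 = -(-10)*16/3 = -1/3*(-160) = 160/3 ≈ 53.333)
S = 5 (S = -5 + 10 = 5)
S*n = 5*(160/3) = 800/3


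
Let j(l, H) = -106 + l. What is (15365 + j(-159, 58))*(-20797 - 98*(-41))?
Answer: -253362900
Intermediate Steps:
(15365 + j(-159, 58))*(-20797 - 98*(-41)) = (15365 + (-106 - 159))*(-20797 - 98*(-41)) = (15365 - 265)*(-20797 + 4018) = 15100*(-16779) = -253362900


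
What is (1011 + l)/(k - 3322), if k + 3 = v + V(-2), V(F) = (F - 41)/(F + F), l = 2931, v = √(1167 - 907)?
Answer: -209036376/175743889 - 126144*√65/175743889 ≈ -1.1952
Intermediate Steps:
v = 2*√65 (v = √260 = 2*√65 ≈ 16.125)
V(F) = (-41 + F)/(2*F) (V(F) = (-41 + F)/((2*F)) = (-41 + F)*(1/(2*F)) = (-41 + F)/(2*F))
k = 31/4 + 2*√65 (k = -3 + (2*√65 + (½)*(-41 - 2)/(-2)) = -3 + (2*√65 + (½)*(-½)*(-43)) = -3 + (2*√65 + 43/4) = -3 + (43/4 + 2*√65) = 31/4 + 2*√65 ≈ 23.875)
(1011 + l)/(k - 3322) = (1011 + 2931)/((31/4 + 2*√65) - 3322) = 3942/(-13257/4 + 2*√65)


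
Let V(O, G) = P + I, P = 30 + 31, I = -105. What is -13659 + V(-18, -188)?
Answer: -13703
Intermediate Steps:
P = 61
V(O, G) = -44 (V(O, G) = 61 - 105 = -44)
-13659 + V(-18, -188) = -13659 - 44 = -13703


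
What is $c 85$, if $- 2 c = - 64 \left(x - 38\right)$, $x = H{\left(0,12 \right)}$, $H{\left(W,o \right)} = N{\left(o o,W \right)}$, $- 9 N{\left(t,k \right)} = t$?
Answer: $-146880$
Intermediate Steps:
$N{\left(t,k \right)} = - \frac{t}{9}$
$H{\left(W,o \right)} = - \frac{o^{2}}{9}$ ($H{\left(W,o \right)} = - \frac{o o}{9} = - \frac{o^{2}}{9}$)
$x = -16$ ($x = - \frac{12^{2}}{9} = \left(- \frac{1}{9}\right) 144 = -16$)
$c = -1728$ ($c = - \frac{\left(-64\right) \left(-16 - 38\right)}{2} = - \frac{\left(-64\right) \left(-54\right)}{2} = \left(- \frac{1}{2}\right) 3456 = -1728$)
$c 85 = \left(-1728\right) 85 = -146880$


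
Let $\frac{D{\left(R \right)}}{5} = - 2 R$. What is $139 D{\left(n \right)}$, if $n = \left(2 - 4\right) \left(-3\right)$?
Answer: $-8340$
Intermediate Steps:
$n = 6$ ($n = \left(-2\right) \left(-3\right) = 6$)
$D{\left(R \right)} = - 10 R$ ($D{\left(R \right)} = 5 \left(- 2 R\right) = - 10 R$)
$139 D{\left(n \right)} = 139 \left(\left(-10\right) 6\right) = 139 \left(-60\right) = -8340$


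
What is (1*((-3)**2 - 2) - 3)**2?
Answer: 16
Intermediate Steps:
(1*((-3)**2 - 2) - 3)**2 = (1*(9 - 2) - 3)**2 = (1*7 - 3)**2 = (7 - 3)**2 = 4**2 = 16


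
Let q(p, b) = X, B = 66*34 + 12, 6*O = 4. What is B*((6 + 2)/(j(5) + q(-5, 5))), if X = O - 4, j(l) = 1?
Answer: -54144/7 ≈ -7734.9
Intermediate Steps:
O = ⅔ (O = (⅙)*4 = ⅔ ≈ 0.66667)
B = 2256 (B = 2244 + 12 = 2256)
X = -10/3 (X = ⅔ - 4 = -10/3 ≈ -3.3333)
q(p, b) = -10/3
B*((6 + 2)/(j(5) + q(-5, 5))) = 2256*((6 + 2)/(1 - 10/3)) = 2256*(8/(-7/3)) = 2256*(8*(-3/7)) = 2256*(-24/7) = -54144/7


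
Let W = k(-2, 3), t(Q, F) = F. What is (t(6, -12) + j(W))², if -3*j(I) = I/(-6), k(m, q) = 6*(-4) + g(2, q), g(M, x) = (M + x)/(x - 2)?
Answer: 55225/324 ≈ 170.45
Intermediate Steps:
g(M, x) = (M + x)/(-2 + x)
k(m, q) = -24 + (2 + q)/(-2 + q) (k(m, q) = 6*(-4) + (2 + q)/(-2 + q) = -24 + (2 + q)/(-2 + q))
W = -19 (W = (50 - 23*3)/(-2 + 3) = (50 - 69)/1 = 1*(-19) = -19)
j(I) = I/18 (j(I) = -I/(3*(-6)) = -I*(-1)/(3*6) = -(-1)*I/18 = I/18)
(t(6, -12) + j(W))² = (-12 + (1/18)*(-19))² = (-12 - 19/18)² = (-235/18)² = 55225/324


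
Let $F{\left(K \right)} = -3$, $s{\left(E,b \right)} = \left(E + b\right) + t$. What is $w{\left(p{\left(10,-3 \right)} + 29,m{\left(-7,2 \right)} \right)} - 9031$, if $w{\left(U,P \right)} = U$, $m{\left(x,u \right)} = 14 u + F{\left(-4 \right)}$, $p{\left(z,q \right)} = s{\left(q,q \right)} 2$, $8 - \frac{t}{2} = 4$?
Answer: $-8998$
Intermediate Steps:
$t = 8$ ($t = 16 - 8 = 8$)
$s{\left(E,b \right)} = 8 + E + b$ ($s{\left(E,b \right)} = \left(E + b\right) + 8 = 8 + E + b$)
$p{\left(z,q \right)} = 16 + 4 q$ ($p{\left(z,q \right)} = \left(8 + q + q\right) 2 = \left(8 + 2 q\right) 2 = 16 + 4 q$)
$m{\left(x,u \right)} = -3 + 14 u$ ($m{\left(x,u \right)} = 14 u - 3 = -3 + 14 u$)
$w{\left(p{\left(10,-3 \right)} + 29,m{\left(-7,2 \right)} \right)} - 9031 = \left(\left(16 + 4 \left(-3\right)\right) + 29\right) - 9031 = \left(\left(16 - 12\right) + 29\right) - 9031 = \left(4 + 29\right) - 9031 = 33 - 9031 = -8998$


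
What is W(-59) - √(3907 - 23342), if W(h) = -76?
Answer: -76 - 13*I*√115 ≈ -76.0 - 139.41*I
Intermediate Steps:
W(-59) - √(3907 - 23342) = -76 - √(3907 - 23342) = -76 - √(-19435) = -76 - 13*I*√115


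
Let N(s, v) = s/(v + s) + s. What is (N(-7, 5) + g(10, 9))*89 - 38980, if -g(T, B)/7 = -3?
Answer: -74845/2 ≈ -37423.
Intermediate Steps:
g(T, B) = 21 (g(T, B) = -7*(-3) = 21)
N(s, v) = s + s/(s + v) (N(s, v) = s/(s + v) + s = s + s/(s + v))
(N(-7, 5) + g(10, 9))*89 - 38980 = (-7*(1 - 7 + 5)/(-7 + 5) + 21)*89 - 38980 = (-7*(-1)/(-2) + 21)*89 - 38980 = (-7*(-½)*(-1) + 21)*89 - 38980 = (-7/2 + 21)*89 - 38980 = (35/2)*89 - 38980 = 3115/2 - 38980 = -74845/2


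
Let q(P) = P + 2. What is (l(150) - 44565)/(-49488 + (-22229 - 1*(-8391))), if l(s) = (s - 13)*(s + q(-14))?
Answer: 25659/63326 ≈ 0.40519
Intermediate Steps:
q(P) = 2 + P
l(s) = (-13 + s)*(-12 + s) (l(s) = (s - 13)*(s + (2 - 14)) = (-13 + s)*(s - 12) = (-13 + s)*(-12 + s))
(l(150) - 44565)/(-49488 + (-22229 - 1*(-8391))) = ((156 + 150**2 - 25*150) - 44565)/(-49488 + (-22229 - 1*(-8391))) = ((156 + 22500 - 3750) - 44565)/(-49488 + (-22229 + 8391)) = (18906 - 44565)/(-49488 - 13838) = -25659/(-63326) = -25659*(-1/63326) = 25659/63326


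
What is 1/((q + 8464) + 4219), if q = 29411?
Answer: 1/42094 ≈ 2.3756e-5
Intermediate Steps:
1/((q + 8464) + 4219) = 1/((29411 + 8464) + 4219) = 1/(37875 + 4219) = 1/42094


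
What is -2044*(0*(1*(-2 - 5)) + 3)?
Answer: -6132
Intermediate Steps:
-2044*(0*(1*(-2 - 5)) + 3) = -2044*(0*(1*(-7)) + 3) = -2044*(0*(-7) + 3) = -2044*(0 + 3) = -2044*3 = -6132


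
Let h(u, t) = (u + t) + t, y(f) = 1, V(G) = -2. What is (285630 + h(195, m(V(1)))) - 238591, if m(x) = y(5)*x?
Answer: 47230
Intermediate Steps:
m(x) = x (m(x) = 1*x = x)
h(u, t) = u + 2*t (h(u, t) = (t + u) + t = u + 2*t)
(285630 + h(195, m(V(1)))) - 238591 = (285630 + (195 + 2*(-2))) - 238591 = (285630 + (195 - 4)) - 238591 = (285630 + 191) - 238591 = 285821 - 238591 = 47230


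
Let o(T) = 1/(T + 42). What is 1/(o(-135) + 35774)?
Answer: 93/3326981 ≈ 2.7953e-5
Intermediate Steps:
o(T) = 1/(42 + T)
1/(o(-135) + 35774) = 1/(1/(42 - 135) + 35774) = 1/(1/(-93) + 35774) = 1/(-1/93 + 35774) = 1/(3326981/93) = 93/3326981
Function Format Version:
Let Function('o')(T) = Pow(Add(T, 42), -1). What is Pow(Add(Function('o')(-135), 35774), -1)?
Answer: Rational(93, 3326981) ≈ 2.7953e-5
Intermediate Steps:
Function('o')(T) = Pow(Add(42, T), -1)
Pow(Add(Function('o')(-135), 35774), -1) = Pow(Add(Pow(Add(42, -135), -1), 35774), -1) = Pow(Add(Pow(-93, -1), 35774), -1) = Pow(Add(Rational(-1, 93), 35774), -1) = Pow(Rational(3326981, 93), -1) = Rational(93, 3326981)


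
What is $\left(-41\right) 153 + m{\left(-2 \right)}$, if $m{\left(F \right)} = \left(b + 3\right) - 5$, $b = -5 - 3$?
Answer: $-6283$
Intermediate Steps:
$b = -8$
$m{\left(F \right)} = -10$ ($m{\left(F \right)} = \left(-8 + 3\right) - 5 = -5 - 5 = -10$)
$\left(-41\right) 153 + m{\left(-2 \right)} = \left(-41\right) 153 - 10 = -6273 - 10 = -6283$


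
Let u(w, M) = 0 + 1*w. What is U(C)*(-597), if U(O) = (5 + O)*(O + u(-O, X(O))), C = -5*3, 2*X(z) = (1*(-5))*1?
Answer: 0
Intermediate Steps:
X(z) = -5/2 (X(z) = ((1*(-5))*1)/2 = (-5*1)/2 = (1/2)*(-5) = -5/2)
C = -15
u(w, M) = w (u(w, M) = 0 + w = w)
U(O) = 0 (U(O) = (5 + O)*(O - O) = (5 + O)*0 = 0)
U(C)*(-597) = 0*(-597) = 0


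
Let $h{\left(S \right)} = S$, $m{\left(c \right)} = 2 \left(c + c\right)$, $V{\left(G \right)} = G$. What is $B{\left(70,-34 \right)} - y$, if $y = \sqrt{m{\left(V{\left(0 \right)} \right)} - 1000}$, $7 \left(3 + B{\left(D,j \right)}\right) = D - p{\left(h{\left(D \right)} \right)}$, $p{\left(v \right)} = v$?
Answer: $-3 - 10 i \sqrt{10} \approx -3.0 - 31.623 i$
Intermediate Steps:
$m{\left(c \right)} = 4 c$ ($m{\left(c \right)} = 2 \cdot 2 c = 4 c$)
$B{\left(D,j \right)} = -3$ ($B{\left(D,j \right)} = -3 + \frac{D - D}{7} = -3 + \frac{1}{7} \cdot 0 = -3 + 0 = -3$)
$y = 10 i \sqrt{10}$ ($y = \sqrt{4 \cdot 0 - 1000} = \sqrt{0 - 1000} = \sqrt{-1000} = 10 i \sqrt{10} \approx 31.623 i$)
$B{\left(70,-34 \right)} - y = -3 - 10 i \sqrt{10}$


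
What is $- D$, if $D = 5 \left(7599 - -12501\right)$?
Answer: $-100500$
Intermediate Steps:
$D = 100500$ ($D = 5 \left(7599 + 12501\right) = 5 \cdot 20100 = 100500$)
$- D = \left(-1\right) 100500 = -100500$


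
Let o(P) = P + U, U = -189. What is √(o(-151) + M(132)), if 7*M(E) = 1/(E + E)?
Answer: I*√290283378/924 ≈ 18.439*I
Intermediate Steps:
M(E) = 1/(14*E) (M(E) = 1/(7*(E + E)) = 1/(7*((2*E))) = (1/(2*E))/7 = 1/(14*E))
o(P) = -189 + P (o(P) = P - 189 = -189 + P)
√(o(-151) + M(132)) = √((-189 - 151) + (1/14)/132) = √(-340 + (1/14)*(1/132)) = √(-340 + 1/1848) = √(-628319/1848) = I*√290283378/924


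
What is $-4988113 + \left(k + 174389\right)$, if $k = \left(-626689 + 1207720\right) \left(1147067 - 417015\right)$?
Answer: $424178029888$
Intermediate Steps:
$k = 424182843612$ ($k = 581031 \cdot 730052 = 424182843612$)
$-4988113 + \left(k + 174389\right) = -4988113 + \left(424182843612 + 174389\right) = -4988113 + 424183018001 = 424178029888$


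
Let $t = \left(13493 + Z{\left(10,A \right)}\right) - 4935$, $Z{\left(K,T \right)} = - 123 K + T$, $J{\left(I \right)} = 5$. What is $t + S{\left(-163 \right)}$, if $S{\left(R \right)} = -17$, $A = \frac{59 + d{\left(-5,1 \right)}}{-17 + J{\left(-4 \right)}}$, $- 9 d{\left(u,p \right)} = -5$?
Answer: $\frac{197263}{27} \approx 7306.0$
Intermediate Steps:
$d{\left(u,p \right)} = \frac{5}{9}$ ($d{\left(u,p \right)} = \left(- \frac{1}{9}\right) \left(-5\right) = \frac{5}{9}$)
$A = - \frac{134}{27}$ ($A = \frac{59 + \frac{5}{9}}{-17 + 5} = \frac{536}{9 \left(-12\right)} = \frac{536}{9} \left(- \frac{1}{12}\right) = - \frac{134}{27} \approx -4.963$)
$Z{\left(K,T \right)} = T - 123 K$
$t = \frac{197722}{27}$ ($t = \left(13493 - \frac{33344}{27}\right) - 4935 = \frac{330967}{27} - 4935 = \frac{197722}{27} \approx 7323.0$)
$t + S{\left(-163 \right)} = \frac{197722}{27} - 17 = \frac{197263}{27}$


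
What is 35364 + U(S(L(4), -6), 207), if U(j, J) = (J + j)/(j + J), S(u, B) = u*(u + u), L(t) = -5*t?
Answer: 35365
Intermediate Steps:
S(u, B) = 2*u**2 (S(u, B) = u*(2*u) = 2*u**2)
U(j, J) = 1 (U(j, J) = (J + j)/(J + j) = 1)
35364 + U(S(L(4), -6), 207) = 35364 + 1 = 35365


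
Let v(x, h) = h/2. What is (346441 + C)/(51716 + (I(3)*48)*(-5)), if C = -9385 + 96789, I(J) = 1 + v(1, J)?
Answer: 433845/51116 ≈ 8.4875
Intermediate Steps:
v(x, h) = h/2 (v(x, h) = h*(1/2) = h/2)
I(J) = 1 + J/2
C = 87404
(346441 + C)/(51716 + (I(3)*48)*(-5)) = (346441 + 87404)/(51716 + ((1 + (1/2)*3)*48)*(-5)) = 433845/(51716 + ((1 + 3/2)*48)*(-5)) = 433845/(51716 + ((5/2)*48)*(-5)) = 433845/(51716 + 120*(-5)) = 433845/(51716 - 600) = 433845/51116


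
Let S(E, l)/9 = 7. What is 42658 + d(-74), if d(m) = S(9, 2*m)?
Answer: 42721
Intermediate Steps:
S(E, l) = 63 (S(E, l) = 9*7 = 63)
d(m) = 63
42658 + d(-74) = 42658 + 63 = 42721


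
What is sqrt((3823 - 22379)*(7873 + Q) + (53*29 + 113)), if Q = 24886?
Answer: I*sqrt(607874354) ≈ 24655.0*I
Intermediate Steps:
sqrt((3823 - 22379)*(7873 + Q) + (53*29 + 113)) = sqrt((3823 - 22379)*(7873 + 24886) + (53*29 + 113)) = sqrt(-18556*32759 + (1537 + 113)) = sqrt(-607876004 + 1650) = sqrt(-607874354) = I*sqrt(607874354)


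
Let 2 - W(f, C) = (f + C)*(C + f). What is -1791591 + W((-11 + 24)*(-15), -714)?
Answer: -2617870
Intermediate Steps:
W(f, C) = 2 - (C + f)**2 (W(f, C) = 2 - (f + C)*(C + f) = 2 - (C + f)*(C + f) = 2 - (C + f)**2)
-1791591 + W((-11 + 24)*(-15), -714) = -1791591 + (2 - (-714 + (-11 + 24)*(-15))**2) = -1791591 + (2 - (-714 + 13*(-15))**2) = -1791591 + (2 - (-714 - 195)**2) = -1791591 + (2 - 1*(-909)**2) = -1791591 + (2 - 1*826281) = -1791591 + (2 - 826281) = -1791591 - 826279 = -2617870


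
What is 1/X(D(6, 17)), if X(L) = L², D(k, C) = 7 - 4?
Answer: ⅑ ≈ 0.11111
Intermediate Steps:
D(k, C) = 3
1/X(D(6, 17)) = 1/(3²) = 1/9 = ⅑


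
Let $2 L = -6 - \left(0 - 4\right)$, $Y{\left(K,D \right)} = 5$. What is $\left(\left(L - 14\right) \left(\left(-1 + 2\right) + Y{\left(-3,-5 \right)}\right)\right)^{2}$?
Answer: $8100$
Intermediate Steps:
$L = -1$ ($L = \frac{-6 - \left(0 - 4\right)}{2} = \frac{-6 - -4}{2} = \frac{-6 + 4}{2} = \frac{1}{2} \left(-2\right) = -1$)
$\left(\left(L - 14\right) \left(\left(-1 + 2\right) + Y{\left(-3,-5 \right)}\right)\right)^{2} = \left(\left(-1 - 14\right) \left(\left(-1 + 2\right) + 5\right)\right)^{2} = \left(- 15 \left(1 + 5\right)\right)^{2} = \left(\left(-15\right) 6\right)^{2} = \left(-90\right)^{2} = 8100$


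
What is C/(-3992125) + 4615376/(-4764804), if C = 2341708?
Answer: -7395734389808/4755423292125 ≈ -1.5552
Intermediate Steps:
C/(-3992125) + 4615376/(-4764804) = 2341708/(-3992125) + 4615376/(-4764804) = 2341708*(-1/3992125) + 4615376*(-1/4764804) = -2341708/3992125 - 1153844/1191201 = -7395734389808/4755423292125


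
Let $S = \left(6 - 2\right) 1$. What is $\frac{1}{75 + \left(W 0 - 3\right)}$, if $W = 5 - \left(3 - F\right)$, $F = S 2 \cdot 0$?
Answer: $\frac{1}{72} \approx 0.013889$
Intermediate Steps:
$S = 4$ ($S = 4 \cdot 1 = 4$)
$F = 0$ ($F = 4 \cdot 2 \cdot 0 = 8 \cdot 0 = 0$)
$W = 2$ ($W = 5 - \left(3 - 0\right) = 5 - \left(3 + 0\right) = 5 - 3 = 2$)
$\frac{1}{75 + \left(W 0 - 3\right)} = \frac{1}{75 + \left(2 \cdot 0 - 3\right)} = \frac{1}{75 + \left(0 - 3\right)} = \frac{1}{75 - 3} = \frac{1}{72}$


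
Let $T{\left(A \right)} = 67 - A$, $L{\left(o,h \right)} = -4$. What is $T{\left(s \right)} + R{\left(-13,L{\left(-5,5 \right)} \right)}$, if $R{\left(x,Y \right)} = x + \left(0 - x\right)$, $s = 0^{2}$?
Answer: $67$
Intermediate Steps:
$s = 0$
$R{\left(x,Y \right)} = 0$ ($R{\left(x,Y \right)} = x - x = 0$)
$T{\left(s \right)} + R{\left(-13,L{\left(-5,5 \right)} \right)} = \left(67 - 0\right) + 0 = \left(67 + 0\right) + 0 = 67 + 0 = 67$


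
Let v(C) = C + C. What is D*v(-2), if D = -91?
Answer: 364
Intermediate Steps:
v(C) = 2*C
D*v(-2) = -182*(-2) = -91*(-4) = 364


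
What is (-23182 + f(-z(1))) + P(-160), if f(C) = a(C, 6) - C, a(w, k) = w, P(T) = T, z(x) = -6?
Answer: -23342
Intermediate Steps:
f(C) = 0 (f(C) = C - C = 0)
(-23182 + f(-z(1))) + P(-160) = (-23182 + 0) - 160 = -23182 - 160 = -23342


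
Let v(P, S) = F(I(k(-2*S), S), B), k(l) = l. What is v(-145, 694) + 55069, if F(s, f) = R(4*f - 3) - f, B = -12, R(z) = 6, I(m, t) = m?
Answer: 55087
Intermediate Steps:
F(s, f) = 6 - f
v(P, S) = 18 (v(P, S) = 6 - 1*(-12) = 6 + 12 = 18)
v(-145, 694) + 55069 = 18 + 55069 = 55087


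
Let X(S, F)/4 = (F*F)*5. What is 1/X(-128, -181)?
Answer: 1/655220 ≈ 1.5262e-6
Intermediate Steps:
X(S, F) = 20*F**2 (X(S, F) = 4*((F*F)*5) = 4*(F**2*5) = 4*(5*F**2) = 20*F**2)
1/X(-128, -181) = 1/(20*(-181)**2) = 1/(20*32761) = 1/655220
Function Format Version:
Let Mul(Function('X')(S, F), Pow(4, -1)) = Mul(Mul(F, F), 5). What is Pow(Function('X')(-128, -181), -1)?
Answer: Rational(1, 655220) ≈ 1.5262e-6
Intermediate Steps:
Function('X')(S, F) = Mul(20, Pow(F, 2)) (Function('X')(S, F) = Mul(4, Mul(Mul(F, F), 5)) = Mul(4, Mul(Pow(F, 2), 5)) = Mul(4, Mul(5, Pow(F, 2))) = Mul(20, Pow(F, 2)))
Pow(Function('X')(-128, -181), -1) = Pow(Mul(20, Pow(-181, 2)), -1) = Pow(Mul(20, 32761), -1) = Pow(655220, -1) = Rational(1, 655220)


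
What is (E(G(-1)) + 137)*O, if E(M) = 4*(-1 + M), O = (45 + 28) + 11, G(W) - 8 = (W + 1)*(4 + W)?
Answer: 13860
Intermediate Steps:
G(W) = 8 + (1 + W)*(4 + W) (G(W) = 8 + (W + 1)*(4 + W) = 8 + (1 + W)*(4 + W))
O = 84 (O = 73 + 11 = 84)
E(M) = -4 + 4*M
(E(G(-1)) + 137)*O = ((-4 + 4*(12 + (-1)**2 + 5*(-1))) + 137)*84 = ((-4 + 4*(12 + 1 - 5)) + 137)*84 = ((-4 + 4*8) + 137)*84 = ((-4 + 32) + 137)*84 = (28 + 137)*84 = 165*84 = 13860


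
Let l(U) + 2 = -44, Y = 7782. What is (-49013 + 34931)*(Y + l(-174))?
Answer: -108938352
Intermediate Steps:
l(U) = -46 (l(U) = -2 - 44 = -46)
(-49013 + 34931)*(Y + l(-174)) = (-49013 + 34931)*(7782 - 46) = -14082*7736 = -108938352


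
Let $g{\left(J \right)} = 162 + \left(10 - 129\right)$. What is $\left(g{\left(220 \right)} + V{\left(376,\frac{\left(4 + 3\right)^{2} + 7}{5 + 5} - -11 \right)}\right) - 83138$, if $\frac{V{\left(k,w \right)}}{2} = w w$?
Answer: $- \frac{2063597}{25} \approx -82544.0$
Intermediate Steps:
$g{\left(J \right)} = 43$ ($g{\left(J \right)} = 162 + \left(10 - 129\right) = 162 - 119 = 43$)
$V{\left(k,w \right)} = 2 w^{2}$ ($V{\left(k,w \right)} = 2 w w = 2 w^{2}$)
$\left(g{\left(220 \right)} + V{\left(376,\frac{\left(4 + 3\right)^{2} + 7}{5 + 5} - -11 \right)}\right) - 83138 = \left(43 + 2 \left(\frac{\left(4 + 3\right)^{2} + 7}{5 + 5} - -11\right)^{2}\right) - 83138 = \left(43 + 2 \left(\frac{7^{2} + 7}{10} + 11\right)^{2}\right) - 83138 = \left(43 + 2 \left(\left(49 + 7\right) \frac{1}{10} + 11\right)^{2}\right) - 83138 = \left(43 + 2 \left(56 \cdot \frac{1}{10} + 11\right)^{2}\right) - 83138 = \left(43 + 2 \left(\frac{28}{5} + 11\right)^{2}\right) - 83138 = \left(43 + 2 \left(\frac{83}{5}\right)^{2}\right) - 83138 = \left(43 + 2 \cdot \frac{6889}{25}\right) - 83138 = \left(43 + \frac{13778}{25}\right) - 83138 = \frac{14853}{25} - 83138 = - \frac{2063597}{25}$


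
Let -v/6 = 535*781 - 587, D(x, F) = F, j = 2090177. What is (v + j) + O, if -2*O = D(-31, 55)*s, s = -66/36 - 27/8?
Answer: -19832053/48 ≈ -4.1317e+5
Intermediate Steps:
s = -125/24 (s = -66*1/36 - 27*⅛ = -11/6 - 27/8 = -125/24 ≈ -5.2083)
v = -2503488 (v = -6*(535*781 - 587) = -6*(417835 - 587) = -6*417248 = -2503488)
O = 6875/48 (O = -55*(-125)/(2*24) = -½*(-6875/24) = 6875/48 ≈ 143.23)
(v + j) + O = (-2503488 + 2090177) + 6875/48 = -413311 + 6875/48 = -19832053/48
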